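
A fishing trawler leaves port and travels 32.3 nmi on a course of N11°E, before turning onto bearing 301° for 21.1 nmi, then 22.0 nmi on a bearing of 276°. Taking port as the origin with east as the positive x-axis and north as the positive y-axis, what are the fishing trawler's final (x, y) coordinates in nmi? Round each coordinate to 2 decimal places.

(-33.80, 44.87)

Leg 1 (N11°E, 32.3 nmi): east 32.3 sin 11° = 6.16, north 32.3 cos 11° = 31.71
Leg 2 (301°, 21.1 nmi): east 21.1 sin 301° = -18.09, north 21.1 cos 301° = 10.87
Leg 3 (276°, 22.0 nmi): east 22.0 sin 276° = -21.88, north 22.0 cos 276° = 2.30
Summing: -33.80 nmi east, 44.87 nmi north → (-33.80, 44.87).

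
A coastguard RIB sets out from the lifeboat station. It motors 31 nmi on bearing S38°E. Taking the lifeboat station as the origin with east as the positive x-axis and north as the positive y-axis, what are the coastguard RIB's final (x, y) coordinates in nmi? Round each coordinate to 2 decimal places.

Leg 1 (S38°E, 31 nmi): east 31 sin 142° = 19.09, north 31 cos 142° = -24.43
Summing: 19.09 nmi east, -24.43 nmi north → (19.09, -24.43).

(19.09, -24.43)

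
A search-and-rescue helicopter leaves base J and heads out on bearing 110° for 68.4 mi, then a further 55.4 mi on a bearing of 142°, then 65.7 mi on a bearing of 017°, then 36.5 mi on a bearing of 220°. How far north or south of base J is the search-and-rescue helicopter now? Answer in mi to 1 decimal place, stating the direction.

Leg 1 (110°, 68.4 mi): east 68.4 sin 110° = 64.27, north 68.4 cos 110° = -23.39
Leg 2 (142°, 55.4 mi): east 55.4 sin 142° = 34.11, north 55.4 cos 142° = -43.66
Leg 3 (017°, 65.7 mi): east 65.7 sin 17° = 19.21, north 65.7 cos 17° = 62.83
Leg 4 (220°, 36.5 mi): east 36.5 sin 220° = -23.46, north 36.5 cos 220° = -27.96
Net north component: -32.18 mi.

32.2 mi south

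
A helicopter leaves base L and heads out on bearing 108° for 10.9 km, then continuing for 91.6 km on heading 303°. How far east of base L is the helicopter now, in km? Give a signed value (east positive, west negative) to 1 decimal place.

Leg 1 (108°, 10.9 km): east 10.9 sin 108° = 10.37, north 10.9 cos 108° = -3.37
Leg 2 (303°, 91.6 km): east 91.6 sin 303° = -76.82, north 91.6 cos 303° = 49.89
Net east component: -66.46 km.

-66.5 km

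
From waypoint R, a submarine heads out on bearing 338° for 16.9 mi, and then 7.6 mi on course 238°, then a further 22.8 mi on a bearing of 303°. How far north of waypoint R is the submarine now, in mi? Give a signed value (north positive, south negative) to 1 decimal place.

24.1 mi

Leg 1 (338°, 16.9 mi): east 16.9 sin 338° = -6.33, north 16.9 cos 338° = 15.67
Leg 2 (238°, 7.6 mi): east 7.6 sin 238° = -6.45, north 7.6 cos 238° = -4.03
Leg 3 (303°, 22.8 mi): east 22.8 sin 303° = -19.12, north 22.8 cos 303° = 12.42
Net north component: 24.06 mi.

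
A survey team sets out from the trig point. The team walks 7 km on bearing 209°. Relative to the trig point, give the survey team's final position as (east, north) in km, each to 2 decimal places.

Leg 1 (209°, 7 km): east 7 sin 209° = -3.39, north 7 cos 209° = -6.12
Summing: -3.39 km east, -6.12 km north → (-3.39, -6.12).

(-3.39, -6.12)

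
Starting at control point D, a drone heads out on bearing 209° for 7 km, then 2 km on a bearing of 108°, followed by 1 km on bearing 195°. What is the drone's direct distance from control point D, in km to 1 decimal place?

7.9 km

Leg 1 (209°, 7 km): east 7 sin 209° = -3.39, north 7 cos 209° = -6.12
Leg 2 (108°, 2 km): east 2 sin 108° = 1.90, north 2 cos 108° = -0.62
Leg 3 (195°, 1 km): east 1 sin 195° = -0.26, north 1 cos 195° = -0.97
Net: -1.75 east, -7.71 north. Distance = √((-1.75)² + (-7.71)²) = 7.903 km.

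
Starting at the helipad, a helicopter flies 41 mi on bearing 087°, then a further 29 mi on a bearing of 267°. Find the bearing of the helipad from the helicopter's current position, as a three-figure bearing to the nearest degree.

267°

Leg 1 (087°, 41 mi): east 41 sin 87° = 40.94, north 41 cos 87° = 2.15
Leg 2 (267°, 29 mi): east 29 sin 267° = -28.96, north 29 cos 267° = -1.52
Net displacement: 11.98 east, 0.63 north. Direction back to start is (-11.98, -0.63): bearing = atan2(-11.98, -0.63) mod 360° = 267.00° ≈ 267°.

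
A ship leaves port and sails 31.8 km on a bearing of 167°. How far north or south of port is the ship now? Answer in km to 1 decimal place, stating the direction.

Leg 1 (167°, 31.8 km): east 31.8 sin 167° = 7.15, north 31.8 cos 167° = -30.98
Net north component: -30.98 km.

31.0 km south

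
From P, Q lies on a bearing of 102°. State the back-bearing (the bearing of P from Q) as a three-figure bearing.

Back-bearing = 102° + 180° = 282°.

282°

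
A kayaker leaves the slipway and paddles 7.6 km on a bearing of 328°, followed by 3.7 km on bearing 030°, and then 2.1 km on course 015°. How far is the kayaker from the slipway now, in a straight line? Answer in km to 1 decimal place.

11.8 km

Leg 1 (328°, 7.6 km): east 7.6 sin 328° = -4.03, north 7.6 cos 328° = 6.45
Leg 2 (030°, 3.7 km): east 3.7 sin 30° = 1.85, north 3.7 cos 30° = 3.20
Leg 3 (015°, 2.1 km): east 2.1 sin 15° = 0.54, north 2.1 cos 15° = 2.03
Net: -1.63 east, 11.68 north. Distance = √((-1.63)² + (11.68)²) = 11.792 km.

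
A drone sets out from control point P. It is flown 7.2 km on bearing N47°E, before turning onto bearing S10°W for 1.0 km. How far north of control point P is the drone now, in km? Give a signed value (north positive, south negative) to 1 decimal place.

Leg 1 (N47°E, 7.2 km): east 7.2 sin 47° = 5.27, north 7.2 cos 47° = 4.91
Leg 2 (S10°W, 1.0 km): east 1.0 sin 190° = -0.17, north 1.0 cos 190° = -0.98
Net north component: 3.93 km.

3.9 km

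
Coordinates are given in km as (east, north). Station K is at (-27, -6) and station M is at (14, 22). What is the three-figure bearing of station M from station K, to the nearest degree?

Δeast = 14 − -27 = 41.00; Δnorth = 22 − -6 = 28.00.
Bearing = atan2(Δeast, Δnorth) mod 360° = 55.67° ≈ 056°.

056°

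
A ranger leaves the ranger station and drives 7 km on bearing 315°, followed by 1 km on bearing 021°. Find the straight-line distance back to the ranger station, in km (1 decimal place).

7.5 km

Leg 1 (315°, 7 km): east 7 sin 315° = -4.95, north 7 cos 315° = 4.95
Leg 2 (021°, 1 km): east 1 sin 21° = 0.36, north 1 cos 21° = 0.93
Net: -4.59 east, 5.88 north. Distance = √((-4.59)² + (5.88)²) = 7.463 km.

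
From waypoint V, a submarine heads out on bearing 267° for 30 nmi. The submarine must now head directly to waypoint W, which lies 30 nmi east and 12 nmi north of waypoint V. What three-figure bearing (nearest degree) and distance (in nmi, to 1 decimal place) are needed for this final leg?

Leg 1 (267°, 30 nmi): east 30 sin 267° = -29.96, north 30 cos 267° = -1.57
Current position: (-29.96, -1.57). Target: (30, 12). Remaining: Δeast = 59.96, Δnorth = 13.57.
Bearing = atan2(59.96, 13.57) mod 360° = 77.25°; distance = √((59.96)² + (13.57)²) = 61.475 nmi.

077°, 61.5 nmi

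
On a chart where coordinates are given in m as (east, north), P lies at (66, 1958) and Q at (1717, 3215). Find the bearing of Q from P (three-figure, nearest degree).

053°

Δeast = 1717 − 66 = 1651.00; Δnorth = 3215 − 1958 = 1257.00.
Bearing = atan2(Δeast, Δnorth) mod 360° = 52.72° ≈ 053°.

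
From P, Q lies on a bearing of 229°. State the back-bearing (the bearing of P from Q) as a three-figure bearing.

Back-bearing = 229° − 180° = 049°.

049°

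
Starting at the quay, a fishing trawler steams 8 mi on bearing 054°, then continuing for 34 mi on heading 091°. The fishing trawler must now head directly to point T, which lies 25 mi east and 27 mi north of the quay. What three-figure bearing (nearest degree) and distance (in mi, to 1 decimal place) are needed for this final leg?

Leg 1 (054°, 8 mi): east 8 sin 54° = 6.47, north 8 cos 54° = 4.70
Leg 2 (091°, 34 mi): east 34 sin 91° = 33.99, north 34 cos 91° = -0.59
Current position: (40.47, 4.11). Target: (25, 27). Remaining: Δeast = -15.47, Δnorth = 22.89.
Bearing = atan2(-15.47, 22.89) mod 360° = 325.95°; distance = √((-15.47)² + (22.89)²) = 27.627 mi.

326°, 27.6 mi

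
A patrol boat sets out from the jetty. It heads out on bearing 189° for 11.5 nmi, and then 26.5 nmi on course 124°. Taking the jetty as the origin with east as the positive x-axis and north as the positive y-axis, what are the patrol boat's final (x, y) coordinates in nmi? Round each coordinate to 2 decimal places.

Leg 1 (189°, 11.5 nmi): east 11.5 sin 189° = -1.80, north 11.5 cos 189° = -11.36
Leg 2 (124°, 26.5 nmi): east 26.5 sin 124° = 21.97, north 26.5 cos 124° = -14.82
Summing: 20.17 nmi east, -26.18 nmi north → (20.17, -26.18).

(20.17, -26.18)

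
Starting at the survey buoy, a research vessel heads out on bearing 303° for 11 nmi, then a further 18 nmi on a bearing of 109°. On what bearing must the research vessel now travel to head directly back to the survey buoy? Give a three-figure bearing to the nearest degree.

269°

Leg 1 (303°, 11 nmi): east 11 sin 303° = -9.23, north 11 cos 303° = 5.99
Leg 2 (109°, 18 nmi): east 18 sin 109° = 17.02, north 18 cos 109° = -5.86
Net displacement: 7.79 east, 0.13 north. Direction back to start is (-7.79, -0.13): bearing = atan2(-7.79, -0.13) mod 360° = 269.04° ≈ 269°.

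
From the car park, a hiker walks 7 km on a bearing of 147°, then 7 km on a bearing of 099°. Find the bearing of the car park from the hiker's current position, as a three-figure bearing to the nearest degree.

303°

Leg 1 (147°, 7 km): east 7 sin 147° = 3.81, north 7 cos 147° = -5.87
Leg 2 (099°, 7 km): east 7 sin 99° = 6.91, north 7 cos 99° = -1.10
Net displacement: 10.73 east, -6.97 north. Direction back to start is (-10.73, 6.97): bearing = atan2(-10.73, 6.97) mod 360° = 303.00° ≈ 303°.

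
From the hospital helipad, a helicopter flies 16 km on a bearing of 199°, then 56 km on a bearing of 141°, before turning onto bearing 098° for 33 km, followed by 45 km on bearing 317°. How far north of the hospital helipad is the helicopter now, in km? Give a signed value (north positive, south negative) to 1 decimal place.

Leg 1 (199°, 16 km): east 16 sin 199° = -5.21, north 16 cos 199° = -15.13
Leg 2 (141°, 56 km): east 56 sin 141° = 35.24, north 56 cos 141° = -43.52
Leg 3 (098°, 33 km): east 33 sin 98° = 32.68, north 33 cos 98° = -4.59
Leg 4 (317°, 45 km): east 45 sin 317° = -30.69, north 45 cos 317° = 32.91
Net north component: -30.33 km.

-30.3 km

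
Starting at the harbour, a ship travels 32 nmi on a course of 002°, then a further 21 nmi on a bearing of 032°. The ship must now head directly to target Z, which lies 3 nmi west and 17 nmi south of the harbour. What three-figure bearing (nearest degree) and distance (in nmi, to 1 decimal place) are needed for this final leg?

Leg 1 (002°, 32 nmi): east 32 sin 2° = 1.12, north 32 cos 2° = 31.98
Leg 2 (032°, 21 nmi): east 21 sin 32° = 11.13, north 21 cos 32° = 17.81
Current position: (12.25, 49.79). Target: (-3, -17). Remaining: Δeast = -15.25, Δnorth = -66.79.
Bearing = atan2(-15.25, -66.79) mod 360° = 192.86°; distance = √((-15.25)² + (-66.79)²) = 68.507 nmi.

193°, 68.5 nmi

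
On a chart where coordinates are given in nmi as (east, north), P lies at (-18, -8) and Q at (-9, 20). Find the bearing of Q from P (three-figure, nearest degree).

018°

Δeast = -9 − -18 = 9.00; Δnorth = 20 − -8 = 28.00.
Bearing = atan2(Δeast, Δnorth) mod 360° = 17.82° ≈ 018°.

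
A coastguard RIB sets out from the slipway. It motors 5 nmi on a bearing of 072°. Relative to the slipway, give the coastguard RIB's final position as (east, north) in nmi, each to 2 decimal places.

Leg 1 (072°, 5 nmi): east 5 sin 72° = 4.76, north 5 cos 72° = 1.55
Summing: 4.76 nmi east, 1.55 nmi north → (4.76, 1.55).

(4.76, 1.55)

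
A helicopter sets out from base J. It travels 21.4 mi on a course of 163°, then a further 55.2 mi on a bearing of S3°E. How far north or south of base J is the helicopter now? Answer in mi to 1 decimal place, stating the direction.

Leg 1 (163°, 21.4 mi): east 21.4 sin 163° = 6.26, north 21.4 cos 163° = -20.46
Leg 2 (S3°E, 55.2 mi): east 55.2 sin 177° = 2.89, north 55.2 cos 177° = -55.12
Net north component: -75.59 mi.

75.6 mi south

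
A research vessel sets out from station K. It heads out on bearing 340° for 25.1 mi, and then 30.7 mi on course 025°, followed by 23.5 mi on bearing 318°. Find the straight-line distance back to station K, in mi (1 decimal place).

69.8 mi

Leg 1 (340°, 25.1 mi): east 25.1 sin 340° = -8.58, north 25.1 cos 340° = 23.59
Leg 2 (025°, 30.7 mi): east 30.7 sin 25° = 12.97, north 30.7 cos 25° = 27.82
Leg 3 (318°, 23.5 mi): east 23.5 sin 318° = -15.72, north 23.5 cos 318° = 17.46
Net: -11.33 east, 68.87 north. Distance = √((-11.33)² + (68.87)²) = 69.800 mi.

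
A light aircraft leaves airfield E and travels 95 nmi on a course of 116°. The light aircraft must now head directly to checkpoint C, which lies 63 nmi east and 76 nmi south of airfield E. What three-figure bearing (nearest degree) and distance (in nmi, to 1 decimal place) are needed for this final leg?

Leg 1 (116°, 95 nmi): east 95 sin 116° = 85.39, north 95 cos 116° = -41.65
Current position: (85.39, -41.65). Target: (63, -76). Remaining: Δeast = -22.39, Δnorth = -34.35.
Bearing = atan2(-22.39, -34.35) mod 360° = 213.09°; distance = √((-22.39)² + (-34.35)²) = 41.004 nmi.

213°, 41.0 nmi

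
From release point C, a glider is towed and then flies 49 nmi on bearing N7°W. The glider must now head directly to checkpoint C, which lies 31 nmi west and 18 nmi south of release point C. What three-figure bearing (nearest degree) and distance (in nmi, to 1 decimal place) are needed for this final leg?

Leg 1 (N7°W, 49 nmi): east 49 sin 353° = -5.97, north 49 cos 353° = 48.63
Current position: (-5.97, 48.63). Target: (-31, -18). Remaining: Δeast = -25.03, Δnorth = -66.63.
Bearing = atan2(-25.03, -66.63) mod 360° = 200.59°; distance = √((-25.03)² + (-66.63)²) = 71.180 nmi.

201°, 71.2 nmi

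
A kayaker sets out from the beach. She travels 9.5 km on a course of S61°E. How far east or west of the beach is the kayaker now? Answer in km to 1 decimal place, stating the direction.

Leg 1 (S61°E, 9.5 km): east 9.5 sin 119° = 8.31, north 9.5 cos 119° = -4.61
Net east component: 8.31 km.

8.3 km east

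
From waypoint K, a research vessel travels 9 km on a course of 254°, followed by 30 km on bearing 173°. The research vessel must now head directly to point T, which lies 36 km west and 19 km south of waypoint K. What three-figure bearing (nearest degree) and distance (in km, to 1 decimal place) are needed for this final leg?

293°, 33.7 km

Leg 1 (254°, 9 km): east 9 sin 254° = -8.65, north 9 cos 254° = -2.48
Leg 2 (173°, 30 km): east 30 sin 173° = 3.66, north 30 cos 173° = -29.78
Current position: (-5.00, -32.26). Target: (-36, -19). Remaining: Δeast = -31.00, Δnorth = 13.26.
Bearing = atan2(-31.00, 13.26) mod 360° = 293.15°; distance = √((-31.00)² + (13.26)²) = 33.720 km.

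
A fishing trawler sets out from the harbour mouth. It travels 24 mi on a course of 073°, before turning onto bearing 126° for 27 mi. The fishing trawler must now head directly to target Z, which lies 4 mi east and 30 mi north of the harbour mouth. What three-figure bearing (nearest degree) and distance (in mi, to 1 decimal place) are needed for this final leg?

314°, 56.3 mi

Leg 1 (073°, 24 mi): east 24 sin 73° = 22.95, north 24 cos 73° = 7.02
Leg 2 (126°, 27 mi): east 27 sin 126° = 21.84, north 27 cos 126° = -15.87
Current position: (44.79, -8.85). Target: (4, 30). Remaining: Δeast = -40.79, Δnorth = 38.85.
Bearing = atan2(-40.79, 38.85) mod 360° = 313.60°; distance = √((-40.79)² + (38.85)²) = 56.336 mi.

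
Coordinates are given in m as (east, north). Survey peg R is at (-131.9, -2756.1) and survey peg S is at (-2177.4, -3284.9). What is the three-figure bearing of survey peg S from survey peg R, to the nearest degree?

256°

Δeast = -2177.4 − -131.9 = -2045.50; Δnorth = -3284.9 − -2756.1 = -528.80.
Bearing = atan2(Δeast, Δnorth) mod 360° = 255.51° ≈ 256°.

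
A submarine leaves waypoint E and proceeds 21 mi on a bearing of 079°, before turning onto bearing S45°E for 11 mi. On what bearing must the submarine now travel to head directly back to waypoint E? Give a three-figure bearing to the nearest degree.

Leg 1 (079°, 21 mi): east 21 sin 79° = 20.61, north 21 cos 79° = 4.01
Leg 2 (S45°E, 11 mi): east 11 sin 135° = 7.78, north 11 cos 135° = -7.78
Net displacement: 28.39 east, -3.77 north. Direction back to start is (-28.39, 3.77): bearing = atan2(-28.39, 3.77) mod 360° = 277.57° ≈ 278°.

278°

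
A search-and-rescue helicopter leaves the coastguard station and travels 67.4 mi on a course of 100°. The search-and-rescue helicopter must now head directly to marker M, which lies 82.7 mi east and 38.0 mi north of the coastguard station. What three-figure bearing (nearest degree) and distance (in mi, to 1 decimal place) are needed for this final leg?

Leg 1 (100°, 67.4 mi): east 67.4 sin 100° = 66.38, north 67.4 cos 100° = -11.70
Current position: (66.38, -11.70). Target: (82.7, 38.0). Remaining: Δeast = 16.32, Δnorth = 49.70.
Bearing = atan2(16.32, 49.70) mod 360° = 18.18°; distance = √((16.32)² + (49.70)²) = 52.316 mi.

018°, 52.3 mi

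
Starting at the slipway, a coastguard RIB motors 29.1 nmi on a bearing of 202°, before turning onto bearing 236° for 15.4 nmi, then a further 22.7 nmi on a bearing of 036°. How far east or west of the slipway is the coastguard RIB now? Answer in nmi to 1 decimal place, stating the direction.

Leg 1 (202°, 29.1 nmi): east 29.1 sin 202° = -10.90, north 29.1 cos 202° = -26.98
Leg 2 (236°, 15.4 nmi): east 15.4 sin 236° = -12.77, north 15.4 cos 236° = -8.61
Leg 3 (036°, 22.7 nmi): east 22.7 sin 36° = 13.34, north 22.7 cos 36° = 18.36
Net east component: -10.33 nmi.

10.3 nmi west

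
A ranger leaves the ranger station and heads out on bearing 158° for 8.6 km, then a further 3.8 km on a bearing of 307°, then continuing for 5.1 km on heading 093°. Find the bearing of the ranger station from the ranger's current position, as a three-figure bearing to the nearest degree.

318°

Leg 1 (158°, 8.6 km): east 8.6 sin 158° = 3.22, north 8.6 cos 158° = -7.97
Leg 2 (307°, 3.8 km): east 3.8 sin 307° = -3.03, north 3.8 cos 307° = 2.29
Leg 3 (093°, 5.1 km): east 5.1 sin 93° = 5.09, north 5.1 cos 93° = -0.27
Net displacement: 5.28 east, -5.95 north. Direction back to start is (-5.28, 5.95): bearing = atan2(-5.28, 5.95) mod 360° = 318.43° ≈ 318°.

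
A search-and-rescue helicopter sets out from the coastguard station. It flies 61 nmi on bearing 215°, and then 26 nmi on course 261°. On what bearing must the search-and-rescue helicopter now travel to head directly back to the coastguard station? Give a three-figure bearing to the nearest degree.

048°

Leg 1 (215°, 61 nmi): east 61 sin 215° = -34.99, north 61 cos 215° = -49.97
Leg 2 (261°, 26 nmi): east 26 sin 261° = -25.68, north 26 cos 261° = -4.07
Net displacement: -60.67 east, -54.04 north. Direction back to start is (60.67, 54.04): bearing = atan2(60.67, 54.04) mod 360° = 48.31° ≈ 048°.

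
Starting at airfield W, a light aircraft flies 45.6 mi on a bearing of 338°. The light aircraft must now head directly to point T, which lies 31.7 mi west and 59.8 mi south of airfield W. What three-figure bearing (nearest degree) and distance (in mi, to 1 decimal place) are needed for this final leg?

188°, 103.1 mi

Leg 1 (338°, 45.6 mi): east 45.6 sin 338° = -17.08, north 45.6 cos 338° = 42.28
Current position: (-17.08, 42.28). Target: (-31.7, -59.8). Remaining: Δeast = -14.62, Δnorth = -102.08.
Bearing = atan2(-14.62, -102.08) mod 360° = 188.15°; distance = √((-14.62)² + (-102.08)²) = 103.121 mi.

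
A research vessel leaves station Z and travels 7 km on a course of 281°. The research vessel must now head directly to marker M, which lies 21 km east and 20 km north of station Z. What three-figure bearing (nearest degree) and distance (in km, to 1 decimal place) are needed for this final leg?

056°, 33.5 km

Leg 1 (281°, 7 km): east 7 sin 281° = -6.87, north 7 cos 281° = 1.34
Current position: (-6.87, 1.34). Target: (21, 20). Remaining: Δeast = 27.87, Δnorth = 18.66.
Bearing = atan2(27.87, 18.66) mod 360° = 56.19°; distance = √((27.87)² + (18.66)²) = 33.544 km.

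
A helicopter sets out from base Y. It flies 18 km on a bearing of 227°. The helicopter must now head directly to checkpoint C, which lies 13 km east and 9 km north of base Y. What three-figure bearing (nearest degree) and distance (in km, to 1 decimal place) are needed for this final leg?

051°, 33.7 km

Leg 1 (227°, 18 km): east 18 sin 227° = -13.16, north 18 cos 227° = -12.28
Current position: (-13.16, -12.28). Target: (13, 9). Remaining: Δeast = 26.16, Δnorth = 21.28.
Bearing = atan2(26.16, 21.28) mod 360° = 50.88°; distance = √((26.16)² + (21.28)²) = 33.723 km.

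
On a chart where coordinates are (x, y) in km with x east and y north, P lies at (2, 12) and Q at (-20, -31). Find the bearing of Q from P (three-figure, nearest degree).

Δeast = -20 − 2 = -22.00; Δnorth = -31 − 12 = -43.00.
Bearing = atan2(Δeast, Δnorth) mod 360° = 207.10° ≈ 207°.

207°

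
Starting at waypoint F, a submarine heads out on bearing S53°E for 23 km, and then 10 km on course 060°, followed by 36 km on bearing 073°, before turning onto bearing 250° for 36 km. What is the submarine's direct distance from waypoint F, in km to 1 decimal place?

29.6 km

Leg 1 (S53°E, 23 km): east 23 sin 127° = 18.37, north 23 cos 127° = -13.84
Leg 2 (060°, 10 km): east 10 sin 60° = 8.66, north 10 cos 60° = 5.00
Leg 3 (073°, 36 km): east 36 sin 73° = 34.43, north 36 cos 73° = 10.53
Leg 4 (250°, 36 km): east 36 sin 250° = -33.83, north 36 cos 250° = -12.31
Net: 27.63 east, -10.63 north. Distance = √((27.63)² + (-10.63)²) = 29.601 km.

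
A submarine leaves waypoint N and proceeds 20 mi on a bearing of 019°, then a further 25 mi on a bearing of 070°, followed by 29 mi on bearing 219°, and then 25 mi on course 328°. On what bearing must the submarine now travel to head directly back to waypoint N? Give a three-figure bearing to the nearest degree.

177°

Leg 1 (019°, 20 mi): east 20 sin 19° = 6.51, north 20 cos 19° = 18.91
Leg 2 (070°, 25 mi): east 25 sin 70° = 23.49, north 25 cos 70° = 8.55
Leg 3 (219°, 29 mi): east 29 sin 219° = -18.25, north 29 cos 219° = -22.54
Leg 4 (328°, 25 mi): east 25 sin 328° = -13.25, north 25 cos 328° = 21.20
Net displacement: -1.49 east, 26.12 north. Direction back to start is (1.49, -26.12): bearing = atan2(1.49, -26.12) mod 360° = 176.73° ≈ 177°.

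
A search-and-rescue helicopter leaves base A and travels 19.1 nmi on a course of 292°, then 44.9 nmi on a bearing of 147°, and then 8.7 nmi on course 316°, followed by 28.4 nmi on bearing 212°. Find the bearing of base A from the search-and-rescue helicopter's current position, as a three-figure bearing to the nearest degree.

017°

Leg 1 (292°, 19.1 nmi): east 19.1 sin 292° = -17.71, north 19.1 cos 292° = 7.15
Leg 2 (147°, 44.9 nmi): east 44.9 sin 147° = 24.45, north 44.9 cos 147° = -37.66
Leg 3 (316°, 8.7 nmi): east 8.7 sin 316° = -6.04, north 8.7 cos 316° = 6.26
Leg 4 (212°, 28.4 nmi): east 28.4 sin 212° = -15.05, north 28.4 cos 212° = -24.08
Net displacement: -14.35 east, -48.33 north. Direction back to start is (14.35, 48.33): bearing = atan2(14.35, 48.33) mod 360° = 16.54° ≈ 017°.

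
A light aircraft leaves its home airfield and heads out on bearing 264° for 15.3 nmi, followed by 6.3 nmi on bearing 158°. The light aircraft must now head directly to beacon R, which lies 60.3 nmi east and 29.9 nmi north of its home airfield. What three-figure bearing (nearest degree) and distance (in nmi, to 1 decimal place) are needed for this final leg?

063°, 82.1 nmi

Leg 1 (264°, 15.3 nmi): east 15.3 sin 264° = -15.22, north 15.3 cos 264° = -1.60
Leg 2 (158°, 6.3 nmi): east 6.3 sin 158° = 2.36, north 6.3 cos 158° = -5.84
Current position: (-12.86, -7.44). Target: (60.3, 29.9). Remaining: Δeast = 73.16, Δnorth = 37.34.
Bearing = atan2(73.16, 37.34) mod 360° = 62.96°; distance = √((73.16)² + (37.34)²) = 82.135 nmi.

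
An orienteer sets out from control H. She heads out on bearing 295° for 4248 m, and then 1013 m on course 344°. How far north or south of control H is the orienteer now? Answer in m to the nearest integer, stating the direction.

2769 m north

Leg 1 (295°, 4248 m): east 4248 sin 295° = -3850.00, north 4248 cos 295° = 1795.28
Leg 2 (344°, 1013 m): east 1013 sin 344° = -279.22, north 1013 cos 344° = 973.76
Net north component: 2769.04 m.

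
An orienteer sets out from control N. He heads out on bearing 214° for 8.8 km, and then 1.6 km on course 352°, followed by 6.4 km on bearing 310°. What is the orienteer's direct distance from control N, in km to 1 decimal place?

10.2 km

Leg 1 (214°, 8.8 km): east 8.8 sin 214° = -4.92, north 8.8 cos 214° = -7.30
Leg 2 (352°, 1.6 km): east 1.6 sin 352° = -0.22, north 1.6 cos 352° = 1.58
Leg 3 (310°, 6.4 km): east 6.4 sin 310° = -4.90, north 6.4 cos 310° = 4.11
Net: -10.05 east, -1.60 north. Distance = √((-10.05)² + (-1.60)²) = 10.172 km.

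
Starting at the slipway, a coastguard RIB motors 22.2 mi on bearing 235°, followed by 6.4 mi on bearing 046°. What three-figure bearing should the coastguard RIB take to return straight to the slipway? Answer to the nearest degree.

059°

Leg 1 (235°, 22.2 mi): east 22.2 sin 235° = -18.19, north 22.2 cos 235° = -12.73
Leg 2 (046°, 6.4 mi): east 6.4 sin 46° = 4.60, north 6.4 cos 46° = 4.45
Net displacement: -13.58 east, -8.29 north. Direction back to start is (13.58, 8.29): bearing = atan2(13.58, 8.29) mod 360° = 58.61° ≈ 059°.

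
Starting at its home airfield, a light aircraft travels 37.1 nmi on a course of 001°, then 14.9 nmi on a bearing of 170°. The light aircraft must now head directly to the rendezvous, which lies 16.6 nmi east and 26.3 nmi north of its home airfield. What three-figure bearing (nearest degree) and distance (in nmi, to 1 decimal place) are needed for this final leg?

074°, 13.9 nmi

Leg 1 (001°, 37.1 nmi): east 37.1 sin 1° = 0.65, north 37.1 cos 1° = 37.09
Leg 2 (170°, 14.9 nmi): east 14.9 sin 170° = 2.59, north 14.9 cos 170° = -14.67
Current position: (3.23, 22.42). Target: (16.6, 26.3). Remaining: Δeast = 13.37, Δnorth = 3.88.
Bearing = atan2(13.37, 3.88) mod 360° = 73.81°; distance = √((13.37)² + (3.88)²) = 13.917 nmi.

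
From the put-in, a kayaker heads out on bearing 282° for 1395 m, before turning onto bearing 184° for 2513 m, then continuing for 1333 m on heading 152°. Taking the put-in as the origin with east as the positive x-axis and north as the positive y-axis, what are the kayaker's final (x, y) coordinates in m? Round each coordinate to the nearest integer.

Leg 1 (282°, 1395 m): east 1395 sin 282° = -1364.52, north 1395 cos 282° = 290.04
Leg 2 (184°, 2513 m): east 2513 sin 184° = -175.30, north 2513 cos 184° = -2506.88
Leg 3 (152°, 1333 m): east 1333 sin 152° = 625.81, north 1333 cos 152° = -1176.97
Summing: -914.01 m east, -3393.81 m north → (-914, -3394).

(-914, -3394)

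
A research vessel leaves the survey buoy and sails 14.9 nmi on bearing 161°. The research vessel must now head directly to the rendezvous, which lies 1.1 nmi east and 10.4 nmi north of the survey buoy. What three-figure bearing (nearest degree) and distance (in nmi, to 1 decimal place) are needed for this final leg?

Leg 1 (161°, 14.9 nmi): east 14.9 sin 161° = 4.85, north 14.9 cos 161° = -14.09
Current position: (4.85, -14.09). Target: (1.1, 10.4). Remaining: Δeast = -3.75, Δnorth = 24.49.
Bearing = atan2(-3.75, 24.49) mod 360° = 351.29°; distance = √((-3.75)² + (24.49)²) = 24.774 nmi.

351°, 24.8 nmi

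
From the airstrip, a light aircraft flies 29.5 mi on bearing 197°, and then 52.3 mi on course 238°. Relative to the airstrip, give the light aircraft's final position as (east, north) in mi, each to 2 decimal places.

Leg 1 (197°, 29.5 mi): east 29.5 sin 197° = -8.62, north 29.5 cos 197° = -28.21
Leg 2 (238°, 52.3 mi): east 52.3 sin 238° = -44.35, north 52.3 cos 238° = -27.71
Summing: -52.98 mi east, -55.93 mi north → (-52.98, -55.93).

(-52.98, -55.93)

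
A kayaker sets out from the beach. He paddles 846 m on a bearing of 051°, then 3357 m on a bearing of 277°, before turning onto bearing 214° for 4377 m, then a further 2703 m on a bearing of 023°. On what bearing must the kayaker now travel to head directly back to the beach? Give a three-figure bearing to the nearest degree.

Leg 1 (051°, 846 m): east 846 sin 51° = 657.47, north 846 cos 51° = 532.41
Leg 2 (277°, 3357 m): east 3357 sin 277° = -3331.98, north 3357 cos 277° = 409.12
Leg 3 (214°, 4377 m): east 4377 sin 214° = -2447.59, north 4377 cos 214° = -3628.70
Leg 4 (023°, 2703 m): east 2703 sin 23° = 1056.15, north 2703 cos 23° = 2488.12
Net displacement: -4065.95 east, -199.05 north. Direction back to start is (4065.95, 199.05): bearing = atan2(4065.95, 199.05) mod 360° = 87.20° ≈ 087°.

087°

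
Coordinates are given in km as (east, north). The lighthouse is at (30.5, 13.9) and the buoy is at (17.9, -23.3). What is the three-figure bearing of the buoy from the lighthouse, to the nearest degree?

Δeast = 17.9 − 30.5 = -12.60; Δnorth = -23.3 − 13.9 = -37.20.
Bearing = atan2(Δeast, Δnorth) mod 360° = 198.71° ≈ 199°.

199°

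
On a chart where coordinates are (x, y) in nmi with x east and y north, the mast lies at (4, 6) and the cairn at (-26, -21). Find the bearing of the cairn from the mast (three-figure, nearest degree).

228°

Δeast = -26 − 4 = -30.00; Δnorth = -21 − 6 = -27.00.
Bearing = atan2(Δeast, Δnorth) mod 360° = 228.01° ≈ 228°.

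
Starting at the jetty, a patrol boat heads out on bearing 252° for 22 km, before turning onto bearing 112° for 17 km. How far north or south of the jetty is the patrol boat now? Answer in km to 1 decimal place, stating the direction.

Leg 1 (252°, 22 km): east 22 sin 252° = -20.92, north 22 cos 252° = -6.80
Leg 2 (112°, 17 km): east 17 sin 112° = 15.76, north 17 cos 112° = -6.37
Net north component: -13.17 km.

13.2 km south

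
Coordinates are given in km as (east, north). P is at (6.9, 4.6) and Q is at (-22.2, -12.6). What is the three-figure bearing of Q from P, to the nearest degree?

239°

Δeast = -22.2 − 6.9 = -29.10; Δnorth = -12.6 − 4.6 = -17.20.
Bearing = atan2(Δeast, Δnorth) mod 360° = 239.41° ≈ 239°.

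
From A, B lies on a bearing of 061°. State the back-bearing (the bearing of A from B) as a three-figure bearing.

Back-bearing = 061° + 180° = 241°.

241°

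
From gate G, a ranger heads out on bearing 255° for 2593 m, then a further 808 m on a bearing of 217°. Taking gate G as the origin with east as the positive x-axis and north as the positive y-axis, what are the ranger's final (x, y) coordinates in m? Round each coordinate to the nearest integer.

Leg 1 (255°, 2593 m): east 2593 sin 255° = -2504.65, north 2593 cos 255° = -671.12
Leg 2 (217°, 808 m): east 808 sin 217° = -486.27, north 808 cos 217° = -645.30
Summing: -2990.91 m east, -1316.42 m north → (-2991, -1316).

(-2991, -1316)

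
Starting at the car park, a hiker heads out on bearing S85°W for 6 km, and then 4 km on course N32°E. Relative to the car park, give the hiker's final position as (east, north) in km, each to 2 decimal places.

(-3.86, 2.87)

Leg 1 (S85°W, 6 km): east 6 sin 265° = -5.98, north 6 cos 265° = -0.52
Leg 2 (N32°E, 4 km): east 4 sin 32° = 2.12, north 4 cos 32° = 3.39
Summing: -3.86 km east, 2.87 km north → (-3.86, 2.87).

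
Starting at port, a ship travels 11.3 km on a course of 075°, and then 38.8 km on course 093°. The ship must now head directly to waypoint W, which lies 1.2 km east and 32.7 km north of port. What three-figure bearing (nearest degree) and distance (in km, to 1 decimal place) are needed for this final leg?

Leg 1 (075°, 11.3 km): east 11.3 sin 75° = 10.91, north 11.3 cos 75° = 2.92
Leg 2 (093°, 38.8 km): east 38.8 sin 93° = 38.75, north 38.8 cos 93° = -2.03
Current position: (49.66, 0.89). Target: (1.2, 32.7). Remaining: Δeast = -48.46, Δnorth = 31.81.
Bearing = atan2(-48.46, 31.81) mod 360° = 303.28°; distance = √((-48.46)² + (31.81)²) = 57.967 km.

303°, 58.0 km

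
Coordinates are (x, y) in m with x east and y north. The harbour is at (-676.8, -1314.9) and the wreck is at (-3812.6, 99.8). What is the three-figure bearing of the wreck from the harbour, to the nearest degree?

294°

Δeast = -3812.6 − -676.8 = -3135.80; Δnorth = 99.8 − -1314.9 = 1414.70.
Bearing = atan2(Δeast, Δnorth) mod 360° = 294.28° ≈ 294°.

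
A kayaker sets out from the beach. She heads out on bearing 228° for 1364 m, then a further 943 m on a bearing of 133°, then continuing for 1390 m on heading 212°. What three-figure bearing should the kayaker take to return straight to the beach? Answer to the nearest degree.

Leg 1 (228°, 1364 m): east 1364 sin 228° = -1013.65, north 1364 cos 228° = -912.69
Leg 2 (133°, 943 m): east 943 sin 133° = 689.67, north 943 cos 133° = -643.12
Leg 3 (212°, 1390 m): east 1390 sin 212° = -736.59, north 1390 cos 212° = -1178.79
Net displacement: -1060.57 east, -2734.61 north. Direction back to start is (1060.57, 2734.61): bearing = atan2(1060.57, 2734.61) mod 360° = 21.20° ≈ 021°.

021°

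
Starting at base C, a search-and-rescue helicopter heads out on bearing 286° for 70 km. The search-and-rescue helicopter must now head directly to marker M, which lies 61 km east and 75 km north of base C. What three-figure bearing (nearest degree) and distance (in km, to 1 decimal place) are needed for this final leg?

Leg 1 (286°, 70 km): east 70 sin 286° = -67.29, north 70 cos 286° = 19.29
Current position: (-67.29, 19.29). Target: (61, 75). Remaining: Δeast = 128.29, Δnorth = 55.71.
Bearing = atan2(128.29, 55.71) mod 360° = 66.53°; distance = √((128.29)² + (55.71)²) = 139.861 km.

067°, 139.9 km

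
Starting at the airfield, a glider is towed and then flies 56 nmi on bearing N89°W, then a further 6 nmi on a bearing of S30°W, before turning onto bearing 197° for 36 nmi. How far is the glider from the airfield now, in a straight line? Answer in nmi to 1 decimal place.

79.5 nmi

Leg 1 (N89°W, 56 nmi): east 56 sin 271° = -55.99, north 56 cos 271° = 0.98
Leg 2 (S30°W, 6 nmi): east 6 sin 210° = -3.00, north 6 cos 210° = -5.20
Leg 3 (197°, 36 nmi): east 36 sin 197° = -10.53, north 36 cos 197° = -34.43
Net: -69.52 east, -38.65 north. Distance = √((-69.52)² + (-38.65)²) = 79.537 nmi.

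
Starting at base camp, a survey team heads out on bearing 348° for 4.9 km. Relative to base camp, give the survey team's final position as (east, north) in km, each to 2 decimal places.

Leg 1 (348°, 4.9 km): east 4.9 sin 348° = -1.02, north 4.9 cos 348° = 4.79
Summing: -1.02 km east, 4.79 km north → (-1.02, 4.79).

(-1.02, 4.79)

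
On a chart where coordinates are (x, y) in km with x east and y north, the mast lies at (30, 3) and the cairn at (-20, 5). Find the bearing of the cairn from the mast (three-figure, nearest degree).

Δeast = -20 − 30 = -50.00; Δnorth = 5 − 3 = 2.00.
Bearing = atan2(Δeast, Δnorth) mod 360° = 272.29° ≈ 272°.

272°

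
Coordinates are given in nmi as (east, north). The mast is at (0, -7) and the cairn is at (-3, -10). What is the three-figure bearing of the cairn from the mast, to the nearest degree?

225°

Δeast = -3 − 0 = -3.00; Δnorth = -10 − -7 = -3.00.
Bearing = atan2(Δeast, Δnorth) mod 360° = 225.00° ≈ 225°.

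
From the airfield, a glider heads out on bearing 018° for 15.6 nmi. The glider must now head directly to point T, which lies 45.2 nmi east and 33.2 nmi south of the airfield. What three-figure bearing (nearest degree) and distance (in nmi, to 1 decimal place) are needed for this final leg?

140°, 62.8 nmi

Leg 1 (018°, 15.6 nmi): east 15.6 sin 18° = 4.82, north 15.6 cos 18° = 14.84
Current position: (4.82, 14.84). Target: (45.2, -33.2). Remaining: Δeast = 40.38, Δnorth = -48.04.
Bearing = atan2(40.38, -48.04) mod 360° = 139.95°; distance = √((40.38)² + (-48.04)²) = 62.753 nmi.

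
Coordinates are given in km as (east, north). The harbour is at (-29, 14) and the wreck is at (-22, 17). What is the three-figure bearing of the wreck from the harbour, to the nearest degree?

Δeast = -22 − -29 = 7.00; Δnorth = 17 − 14 = 3.00.
Bearing = atan2(Δeast, Δnorth) mod 360° = 66.80° ≈ 067°.

067°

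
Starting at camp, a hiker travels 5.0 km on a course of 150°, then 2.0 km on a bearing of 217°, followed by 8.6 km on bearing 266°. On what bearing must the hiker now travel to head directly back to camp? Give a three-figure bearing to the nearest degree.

048°

Leg 1 (150°, 5.0 km): east 5.0 sin 150° = 2.50, north 5.0 cos 150° = -4.33
Leg 2 (217°, 2.0 km): east 2.0 sin 217° = -1.20, north 2.0 cos 217° = -1.60
Leg 3 (266°, 8.6 km): east 8.6 sin 266° = -8.58, north 8.6 cos 266° = -0.60
Net displacement: -7.28 east, -6.53 north. Direction back to start is (7.28, 6.53): bearing = atan2(7.28, 6.53) mod 360° = 48.13° ≈ 048°.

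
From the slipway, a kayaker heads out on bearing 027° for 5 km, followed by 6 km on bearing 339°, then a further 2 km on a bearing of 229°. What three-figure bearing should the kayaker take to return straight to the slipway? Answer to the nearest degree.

Leg 1 (027°, 5 km): east 5 sin 27° = 2.27, north 5 cos 27° = 4.46
Leg 2 (339°, 6 km): east 6 sin 339° = -2.15, north 6 cos 339° = 5.60
Leg 3 (229°, 2 km): east 2 sin 229° = -1.51, north 2 cos 229° = -1.31
Net displacement: -1.39 east, 8.74 north. Direction back to start is (1.39, -8.74): bearing = atan2(1.39, -8.74) mod 360° = 170.97° ≈ 171°.

171°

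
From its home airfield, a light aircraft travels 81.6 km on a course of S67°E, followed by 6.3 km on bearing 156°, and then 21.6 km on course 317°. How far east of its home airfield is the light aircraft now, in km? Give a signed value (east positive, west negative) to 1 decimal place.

Leg 1 (S67°E, 81.6 km): east 81.6 sin 113° = 75.11, north 81.6 cos 113° = -31.88
Leg 2 (156°, 6.3 km): east 6.3 sin 156° = 2.56, north 6.3 cos 156° = -5.76
Leg 3 (317°, 21.6 km): east 21.6 sin 317° = -14.73, north 21.6 cos 317° = 15.80
Net east component: 62.94 km.

62.9 km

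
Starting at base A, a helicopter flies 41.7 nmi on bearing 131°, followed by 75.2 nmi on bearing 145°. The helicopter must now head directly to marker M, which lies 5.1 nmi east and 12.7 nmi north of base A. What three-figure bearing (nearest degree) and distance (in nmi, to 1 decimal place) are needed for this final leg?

326°, 123.1 nmi

Leg 1 (131°, 41.7 nmi): east 41.7 sin 131° = 31.47, north 41.7 cos 131° = -27.36
Leg 2 (145°, 75.2 nmi): east 75.2 sin 145° = 43.13, north 75.2 cos 145° = -61.60
Current position: (74.60, -88.96). Target: (5.1, 12.7). Remaining: Δeast = -69.50, Δnorth = 101.66.
Bearing = atan2(-69.50, 101.66) mod 360° = 325.64°; distance = √((-69.50)² + (101.66)²) = 123.147 nmi.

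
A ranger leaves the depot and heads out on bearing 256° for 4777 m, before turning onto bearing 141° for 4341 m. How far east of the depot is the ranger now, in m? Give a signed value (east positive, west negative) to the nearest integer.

-1903 m

Leg 1 (256°, 4777 m): east 4777 sin 256° = -4635.10, north 4777 cos 256° = -1155.66
Leg 2 (141°, 4341 m): east 4341 sin 141° = 2731.88, north 4341 cos 141° = -3373.59
Net east component: -1903.22 m.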